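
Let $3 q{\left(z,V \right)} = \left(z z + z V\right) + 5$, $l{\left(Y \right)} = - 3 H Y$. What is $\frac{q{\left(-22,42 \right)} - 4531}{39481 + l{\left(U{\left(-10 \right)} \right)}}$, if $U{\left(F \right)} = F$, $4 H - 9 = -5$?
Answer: $- \frac{4676}{39511} \approx -0.11835$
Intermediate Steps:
$H = 1$ ($H = \frac{9}{4} + \frac{1}{4} \left(-5\right) = \frac{9}{4} - \frac{5}{4} = 1$)
$l{\left(Y \right)} = - 3 Y$ ($l{\left(Y \right)} = \left(-3\right) 1 Y = - 3 Y$)
$q{\left(z,V \right)} = \frac{5}{3} + \frac{z^{2}}{3} + \frac{V z}{3}$ ($q{\left(z,V \right)} = \frac{\left(z z + z V\right) + 5}{3} = \frac{\left(z^{2} + V z\right) + 5}{3} = \frac{5 + z^{2} + V z}{3} = \frac{5}{3} + \frac{z^{2}}{3} + \frac{V z}{3}$)
$\frac{q{\left(-22,42 \right)} - 4531}{39481 + l{\left(U{\left(-10 \right)} \right)}} = \frac{\left(\frac{5}{3} + \frac{\left(-22\right)^{2}}{3} + \frac{1}{3} \cdot 42 \left(-22\right)\right) - 4531}{39481 - -30} = \frac{\left(\frac{5}{3} + \frac{1}{3} \cdot 484 - 308\right) - 4531}{39481 + 30} = \frac{\left(\frac{5}{3} + \frac{484}{3} - 308\right) - 4531}{39511} = \left(-145 - 4531\right) \frac{1}{39511} = \left(-4676\right) \frac{1}{39511} = - \frac{4676}{39511}$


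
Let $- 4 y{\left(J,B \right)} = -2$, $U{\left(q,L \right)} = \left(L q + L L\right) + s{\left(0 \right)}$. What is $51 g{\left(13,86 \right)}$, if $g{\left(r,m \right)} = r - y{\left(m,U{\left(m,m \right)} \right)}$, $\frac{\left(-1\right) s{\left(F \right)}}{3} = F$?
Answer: $\frac{1275}{2} \approx 637.5$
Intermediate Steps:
$s{\left(F \right)} = - 3 F$
$U{\left(q,L \right)} = L^{2} + L q$ ($U{\left(q,L \right)} = \left(L q + L L\right) - 0 = \left(L q + L^{2}\right) + 0 = \left(L^{2} + L q\right) + 0 = L^{2} + L q$)
$y{\left(J,B \right)} = \frac{1}{2}$ ($y{\left(J,B \right)} = \left(- \frac{1}{4}\right) \left(-2\right) = \frac{1}{2}$)
$g{\left(r,m \right)} = - \frac{1}{2} + r$ ($g{\left(r,m \right)} = r - \frac{1}{2} = - \frac{1}{2} + r$)
$51 g{\left(13,86 \right)} = 51 \left(- \frac{1}{2} + 13\right) = 51 \cdot \frac{25}{2} = \frac{1275}{2}$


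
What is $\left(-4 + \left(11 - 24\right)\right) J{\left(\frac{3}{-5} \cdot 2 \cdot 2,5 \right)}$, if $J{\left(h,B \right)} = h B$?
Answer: $204$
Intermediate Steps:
$J{\left(h,B \right)} = B h$
$\left(-4 + \left(11 - 24\right)\right) J{\left(\frac{3}{-5} \cdot 2 \cdot 2,5 \right)} = \left(-4 + \left(11 - 24\right)\right) 5 \frac{3}{-5} \cdot 2 \cdot 2 = \left(-4 + \left(11 - 24\right)\right) 5 \cdot 3 \left(- \frac{1}{5}\right) 2 \cdot 2 = \left(-4 - 13\right) 5 \left(- \frac{3}{5}\right) 2 \cdot 2 = - 17 \cdot 5 \left(\left(- \frac{6}{5}\right) 2\right) = - 17 \cdot 5 \left(- \frac{12}{5}\right) = \left(-17\right) \left(-12\right) = 204$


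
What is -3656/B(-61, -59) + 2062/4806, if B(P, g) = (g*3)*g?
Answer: 660455/8364843 ≈ 0.078956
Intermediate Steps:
B(P, g) = 3*g² (B(P, g) = (3*g)*g = 3*g²)
-3656/B(-61, -59) + 2062/4806 = -3656/(3*(-59)²) + 2062/4806 = -3656/(3*3481) + 2062*(1/4806) = -3656/10443 + 1031/2403 = 660455/8364843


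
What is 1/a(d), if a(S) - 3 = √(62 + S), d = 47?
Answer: -3/100 + √109/100 ≈ 0.074403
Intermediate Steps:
a(S) = 3 + √(62 + S)
1/a(d) = 1/(3 + √(62 + 47)) = 1/(3 + √109)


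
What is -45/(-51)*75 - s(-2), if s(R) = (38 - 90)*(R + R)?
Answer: -2411/17 ≈ -141.82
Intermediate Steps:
s(R) = -104*R
-45/(-51)*75 - s(-2) = -45/(-51)*75 - (-104)*(-2) = -45*(-1/51)*75 - 1*208 = (15/17)*75 - 208 = 1125/17 - 208 = -2411/17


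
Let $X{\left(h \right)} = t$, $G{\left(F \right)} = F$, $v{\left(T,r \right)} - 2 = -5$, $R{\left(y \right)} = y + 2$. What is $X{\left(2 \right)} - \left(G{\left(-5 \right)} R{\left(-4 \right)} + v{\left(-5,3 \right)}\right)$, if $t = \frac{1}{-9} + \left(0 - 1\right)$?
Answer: $- \frac{73}{9} \approx -8.1111$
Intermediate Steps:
$R{\left(y \right)} = 2 + y$
$v{\left(T,r \right)} = -3$ ($v{\left(T,r \right)} = 2 - 5 = -3$)
$t = - \frac{10}{9}$ ($t = - \frac{1}{9} - 1 = - \frac{10}{9} \approx -1.1111$)
$X{\left(h \right)} = - \frac{10}{9}$
$X{\left(2 \right)} - \left(G{\left(-5 \right)} R{\left(-4 \right)} + v{\left(-5,3 \right)}\right) = - \frac{10}{9} - \left(- 5 \left(2 - 4\right) - 3\right) = - \frac{10}{9} - \left(\left(-5\right) \left(-2\right) - 3\right) = - \frac{10}{9} - \left(10 - 3\right) = - \frac{10}{9} - 7 = - \frac{73}{9}$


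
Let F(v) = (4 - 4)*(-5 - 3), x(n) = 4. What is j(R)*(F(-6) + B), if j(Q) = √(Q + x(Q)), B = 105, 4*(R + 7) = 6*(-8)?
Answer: 105*I*√15 ≈ 406.66*I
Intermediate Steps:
R = -19 (R = -7 + (6*(-8))/4 = -7 + (¼)*(-48) = -7 - 12 = -19)
F(v) = 0 (F(v) = 0*(-8) = 0)
j(Q) = √(4 + Q) (j(Q) = √(Q + 4) = √(4 + Q))
j(R)*(F(-6) + B) = √(4 - 19)*(0 + 105) = √(-15)*105 = (I*√15)*105 = 105*I*√15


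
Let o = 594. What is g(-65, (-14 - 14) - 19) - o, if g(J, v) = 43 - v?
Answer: -504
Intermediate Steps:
g(-65, (-14 - 14) - 19) - o = (43 - ((-14 - 14) - 19)) - 1*594 = (43 - (-28 - 19)) - 594 = (43 - 1*(-47)) - 594 = (43 + 47) - 594 = 90 - 594 = -504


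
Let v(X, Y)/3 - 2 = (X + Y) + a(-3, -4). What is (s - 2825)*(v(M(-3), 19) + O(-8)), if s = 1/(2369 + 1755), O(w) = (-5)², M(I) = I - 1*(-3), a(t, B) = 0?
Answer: -256306578/1031 ≈ -2.4860e+5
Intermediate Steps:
M(I) = 3 + I (M(I) = I + 3 = 3 + I)
O(w) = 25
v(X, Y) = 6 + 3*X + 3*Y (v(X, Y) = 6 + 3*((X + Y) + 0) = 6 + 3*(X + Y) = 6 + (3*X + 3*Y) = 6 + 3*X + 3*Y)
s = 1/4124 ≈ 0.00024248
(s - 2825)*(v(M(-3), 19) + O(-8)) = (1/4124 - 2825)*((6 + 3*(3 - 3) + 3*19) + 25) = -11650299*((6 + 3*0 + 57) + 25)/4124 = -11650299*((6 + 0 + 57) + 25)/4124 = -11650299*(63 + 25)/4124 = -11650299/4124*88 = -256306578/1031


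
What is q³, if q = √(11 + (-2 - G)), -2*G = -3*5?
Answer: 3*√6/4 ≈ 1.8371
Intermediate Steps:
G = 15/2 (G = -(-3)*5/2 = -½*(-15) = 15/2 ≈ 7.5000)
q = √6/2 (q = √(11 + (-2 - 1*15/2)) = √(11 + (-2 - 15/2)) = √(11 - 19/2) = √(3/2) = √6/2 ≈ 1.2247)
q³ = (√6/2)³ = 3*√6/4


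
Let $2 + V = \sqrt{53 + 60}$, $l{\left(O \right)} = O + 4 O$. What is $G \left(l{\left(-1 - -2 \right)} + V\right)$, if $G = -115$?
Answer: $-345 - 115 \sqrt{113} \approx -1567.5$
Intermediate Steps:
$l{\left(O \right)} = 5 O$
$V = -2 + \sqrt{113}$ ($V = -2 + \sqrt{53 + 60} = -2 + \sqrt{113} \approx 8.6301$)
$G \left(l{\left(-1 - -2 \right)} + V\right) = - 115 \left(5 \left(-1 - -2\right) - \left(2 - \sqrt{113}\right)\right) = - 115 \left(5 \left(-1 + 2\right) - \left(2 - \sqrt{113}\right)\right) = - 115 \left(5 \cdot 1 - \left(2 - \sqrt{113}\right)\right) = - 115 \left(5 - \left(2 - \sqrt{113}\right)\right) = - 115 \left(3 + \sqrt{113}\right) = -345 - 115 \sqrt{113}$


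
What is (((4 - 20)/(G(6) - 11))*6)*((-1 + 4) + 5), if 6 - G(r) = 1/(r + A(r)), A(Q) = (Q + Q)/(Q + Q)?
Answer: 448/3 ≈ 149.33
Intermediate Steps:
A(Q) = 1 (A(Q) = (2*Q)/((2*Q)) = (2*Q)*(1/(2*Q)) = 1)
G(r) = 6 - 1/(1 + r) (G(r) = 6 - 1/(r + 1) = 6 - 1/(1 + r))
(((4 - 20)/(G(6) - 11))*6)*((-1 + 4) + 5) = (((4 - 20)/((5 + 6*6)/(1 + 6) - 11))*6)*((-1 + 4) + 5) = (-16/((5 + 36)/7 - 11)*6)*(3 + 5) = (-16/((⅐)*41 - 11)*6)*8 = (-16/(41/7 - 11)*6)*8 = (-16/(-36/7)*6)*8 = (-16*(-7/36)*6)*8 = ((28/9)*6)*8 = (56/3)*8 = 448/3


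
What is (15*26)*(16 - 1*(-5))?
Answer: 8190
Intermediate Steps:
(15*26)*(16 - 1*(-5)) = 390*(16 + 5) = 390*21 = 8190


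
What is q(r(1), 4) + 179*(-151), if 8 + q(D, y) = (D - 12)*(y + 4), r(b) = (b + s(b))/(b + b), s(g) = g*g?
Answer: -27125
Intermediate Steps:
s(g) = g**2
r(b) = (b + b**2)/(2*b) (r(b) = (b + b**2)/(b + b) = (b + b**2)/((2*b)) = (b + b**2)*(1/(2*b)) = (b + b**2)/(2*b))
q(D, y) = -8 + (-12 + D)*(4 + y) (q(D, y) = -8 + (D - 12)*(y + 4) = -8 + (-12 + D)*(4 + y))
q(r(1), 4) + 179*(-151) = (-56 - 12*4 + 4*(1/2 + (1/2)*1) + (1/2 + (1/2)*1)*4) + 179*(-151) = (-56 - 48 + 4*(1/2 + 1/2) + (1/2 + 1/2)*4) - 27029 = (-56 - 48 + 4*1 + 1*4) - 27029 = (-56 - 48 + 4 + 4) - 27029 = -96 - 27029 = -27125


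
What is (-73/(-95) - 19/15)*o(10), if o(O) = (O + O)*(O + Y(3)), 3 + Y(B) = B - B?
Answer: -3976/57 ≈ -69.754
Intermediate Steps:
Y(B) = -3 (Y(B) = -3 + (B - B) = -3 + 0 = -3)
o(O) = 2*O*(-3 + O) (o(O) = (O + O)*(O - 3) = (2*O)*(-3 + O) = 2*O*(-3 + O))
(-73/(-95) - 19/15)*o(10) = (-73/(-95) - 19/15)*(2*10*(-3 + 10)) = (-73*(-1/95) - 19*1/15)*(2*10*7) = (73/95 - 19/15)*140 = -142/285*140 = -3976/57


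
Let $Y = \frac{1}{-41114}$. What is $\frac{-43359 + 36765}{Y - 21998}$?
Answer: $\frac{271105716}{904425773} \approx 0.29975$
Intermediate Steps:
$Y = - \frac{1}{41114} \approx -2.4323 \cdot 10^{-5}$
$\frac{-43359 + 36765}{Y - 21998} = \frac{-43359 + 36765}{- \frac{1}{41114} - 21998} = - \frac{6594}{- \frac{904425773}{41114}} = \left(-6594\right) \left(- \frac{41114}{904425773}\right) = \frac{271105716}{904425773}$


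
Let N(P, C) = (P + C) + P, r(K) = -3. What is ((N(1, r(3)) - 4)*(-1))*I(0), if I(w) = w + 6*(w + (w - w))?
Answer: 0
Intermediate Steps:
N(P, C) = C + 2*P (N(P, C) = (C + P) + P = C + 2*P)
I(w) = 7*w (I(w) = w + 6*(w + 0) = w + 6*w = 7*w)
((N(1, r(3)) - 4)*(-1))*I(0) = (((-3 + 2*1) - 4)*(-1))*(7*0) = (((-3 + 2) - 4)*(-1))*0 = ((-1 - 4)*(-1))*0 = -5*(-1)*0 = 5*0 = 0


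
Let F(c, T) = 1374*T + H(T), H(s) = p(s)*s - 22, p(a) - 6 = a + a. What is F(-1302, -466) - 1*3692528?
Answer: -3901318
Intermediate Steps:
p(a) = 6 + 2*a (p(a) = 6 + (a + a) = 6 + 2*a)
H(s) = -22 + s*(6 + 2*s) (H(s) = (6 + 2*s)*s - 22 = s*(6 + 2*s) - 22 = -22 + s*(6 + 2*s))
F(c, T) = -22 + 1374*T + 2*T*(3 + T) (F(c, T) = 1374*T + (-22 + 2*T*(3 + T)) = -22 + 1374*T + 2*T*(3 + T))
F(-1302, -466) - 1*3692528 = (-22 + 2*(-466)² + 1380*(-466)) - 1*3692528 = (-22 + 2*217156 - 643080) - 3692528 = (-22 + 434312 - 643080) - 3692528 = -208790 - 3692528 = -3901318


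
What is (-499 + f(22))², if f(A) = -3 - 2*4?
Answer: 260100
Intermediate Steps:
f(A) = -11 (f(A) = -3 - 8 = -11)
(-499 + f(22))² = (-499 - 11)² = (-510)² = 260100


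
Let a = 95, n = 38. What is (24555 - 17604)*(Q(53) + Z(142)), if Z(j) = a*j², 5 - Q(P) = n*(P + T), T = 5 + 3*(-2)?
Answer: 13301496159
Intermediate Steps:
T = -1 (T = 5 - 6 = -1)
Q(P) = 43 - 38*P (Q(P) = 5 - 38*(P - 1) = 5 - 38*(-1 + P) = 5 - (-38 + 38*P) = 5 + (38 - 38*P) = 43 - 38*P)
Z(j) = 95*j²
(24555 - 17604)*(Q(53) + Z(142)) = (24555 - 17604)*((43 - 38*53) + 95*142²) = 6951*((43 - 2014) + 95*20164) = 6951*(-1971 + 1915580) = 6951*1913609 = 13301496159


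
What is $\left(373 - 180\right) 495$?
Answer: $95535$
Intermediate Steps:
$\left(373 - 180\right) 495 = 193 \cdot 495 = 95535$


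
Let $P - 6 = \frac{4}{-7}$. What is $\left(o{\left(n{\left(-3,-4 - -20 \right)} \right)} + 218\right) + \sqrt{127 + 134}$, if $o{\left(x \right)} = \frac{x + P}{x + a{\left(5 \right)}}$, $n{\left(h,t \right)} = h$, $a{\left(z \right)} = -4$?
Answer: $\frac{10665}{49} + 3 \sqrt{29} \approx 233.81$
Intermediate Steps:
$P = \frac{38}{7}$ ($P = 6 + \frac{4}{-7} = 6 + 4 \left(- \frac{1}{7}\right) = 6 - \frac{4}{7} = \frac{38}{7} \approx 5.4286$)
$o{\left(x \right)} = \frac{\frac{38}{7} + x}{-4 + x}$ ($o{\left(x \right)} = \frac{x + \frac{38}{7}}{x - 4} = \frac{\frac{38}{7} + x}{-4 + x}$)
$\left(o{\left(n{\left(-3,-4 - -20 \right)} \right)} + 218\right) + \sqrt{127 + 134} = \left(\frac{\frac{38}{7} - 3}{-4 - 3} + 218\right) + \sqrt{127 + 134} = \left(\frac{1}{-7} \cdot \frac{17}{7} + 218\right) + \sqrt{261} = \left(\left(- \frac{1}{7}\right) \frac{17}{7} + 218\right) + 3 \sqrt{29} = \left(- \frac{17}{49} + 218\right) + 3 \sqrt{29} = \frac{10665}{49} + 3 \sqrt{29}$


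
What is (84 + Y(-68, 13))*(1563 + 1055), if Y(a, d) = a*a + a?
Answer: 12147520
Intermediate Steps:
Y(a, d) = a + a**2 (Y(a, d) = a**2 + a = a + a**2)
(84 + Y(-68, 13))*(1563 + 1055) = (84 - 68*(1 - 68))*(1563 + 1055) = (84 - 68*(-67))*2618 = (84 + 4556)*2618 = 4640*2618 = 12147520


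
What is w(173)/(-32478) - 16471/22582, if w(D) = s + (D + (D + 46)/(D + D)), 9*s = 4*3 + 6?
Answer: -13318807379/18125906844 ≈ -0.73479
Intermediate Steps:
s = 2 (s = (4*3 + 6)/9 = (12 + 6)/9 = (⅑)*18 = 2)
w(D) = 2 + D + (46 + D)/(2*D) (w(D) = 2 + (D + (D + 46)/(D + D)) = 2 + (D + (46 + D)/((2*D))) = 2 + (D + (46 + D)*(1/(2*D))) = 2 + (D + (46 + D)/(2*D)) = 2 + D + (46 + D)/(2*D))
w(173)/(-32478) - 16471/22582 = (5/2 + 173 + 23/173)/(-32478) - 16471/22582 = (5/2 + 173 + 23*(1/173))*(-1/32478) - 16471*1/22582 = (5/2 + 173 + 23/173)*(-1/32478) - 2353/3226 = (60769/346)*(-1/32478) - 2353/3226 = -60769/11237388 - 2353/3226 = -13318807379/18125906844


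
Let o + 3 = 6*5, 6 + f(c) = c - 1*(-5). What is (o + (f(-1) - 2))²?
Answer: 529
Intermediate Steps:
f(c) = -1 + c (f(c) = -6 + (c - 1*(-5)) = -6 + (c + 5) = -6 + (5 + c) = -1 + c)
o = 27 (o = -3 + 6*5 = -3 + 30 = 27)
(o + (f(-1) - 2))² = (27 + ((-1 - 1) - 2))² = (27 + (-2 - 2))² = (27 - 4)² = 23² = 529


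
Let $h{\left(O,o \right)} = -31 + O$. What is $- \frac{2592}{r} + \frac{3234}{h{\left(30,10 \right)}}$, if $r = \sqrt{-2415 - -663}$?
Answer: $-3234 + \frac{216 i \sqrt{438}}{73} \approx -3234.0 + 61.925 i$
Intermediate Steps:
$r = 2 i \sqrt{438}$ ($r = \sqrt{-2415 + \left(-3 + 666\right)} = \sqrt{-2415 + 663} = \sqrt{-1752} = 2 i \sqrt{438} \approx 41.857 i$)
$- \frac{2592}{r} + \frac{3234}{h{\left(30,10 \right)}} = - \frac{2592}{2 i \sqrt{438}} + \frac{3234}{-31 + 30} = - 2592 \left(- \frac{i \sqrt{438}}{876}\right) + \frac{3234}{-1} = \frac{216 i \sqrt{438}}{73} + 3234 \left(-1\right) = \frac{216 i \sqrt{438}}{73} - 3234 = -3234 + \frac{216 i \sqrt{438}}{73}$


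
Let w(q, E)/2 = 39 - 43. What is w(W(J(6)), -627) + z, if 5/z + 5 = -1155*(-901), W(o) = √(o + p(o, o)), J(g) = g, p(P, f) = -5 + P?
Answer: -1665039/208130 ≈ -8.0000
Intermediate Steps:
W(o) = √(-5 + 2*o) (W(o) = √(o + (-5 + o)) = √(-5 + 2*o))
z = 1/208130 (z = 5/(-5 - 1155*(-901)) = 5/(-5 + 1040655) = 5/1040650 = 5*(1/1040650) = 1/208130 ≈ 4.8047e-6)
w(q, E) = -8 (w(q, E) = 2*(39 - 43) = 2*(-4) = -8)
w(W(J(6)), -627) + z = -8 + 1/208130 = -1665039/208130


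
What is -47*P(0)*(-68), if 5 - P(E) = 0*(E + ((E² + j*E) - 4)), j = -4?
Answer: 15980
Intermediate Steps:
P(E) = 5 (P(E) = 5 - 0*(E + ((E² - 4*E) - 4)) = 5 - 0*(E + (-4 + E² - 4*E)) = 5 - 0*(-4 + E² - 3*E) = 5 - 1*0 = 5 + 0 = 5)
-47*P(0)*(-68) = -47*5*(-68) = -235*(-68) = 15980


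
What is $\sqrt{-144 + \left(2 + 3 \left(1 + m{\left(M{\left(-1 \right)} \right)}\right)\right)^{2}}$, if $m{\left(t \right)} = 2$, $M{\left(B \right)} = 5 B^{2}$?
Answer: $i \sqrt{23} \approx 4.7958 i$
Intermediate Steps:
$\sqrt{-144 + \left(2 + 3 \left(1 + m{\left(M{\left(-1 \right)} \right)}\right)\right)^{2}} = \sqrt{-144 + \left(2 + 3 \left(1 + 2\right)\right)^{2}} = \sqrt{-144 + \left(2 + 3 \cdot 3\right)^{2}} = \sqrt{-144 + \left(2 + 9\right)^{2}} = \sqrt{-144 + 11^{2}} = \sqrt{-144 + 121} = \sqrt{-23} = i \sqrt{23}$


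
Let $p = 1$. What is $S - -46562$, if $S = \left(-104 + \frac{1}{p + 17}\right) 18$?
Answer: $44691$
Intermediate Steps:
$S = -1871$ ($S = \left(-104 + \frac{1}{1 + 17}\right) 18 = \left(-104 + \frac{1}{18}\right) 18 = \left(- \frac{1871}{18}\right) 18 = -1871$)
$S - -46562 = -1871 - -46562 = -1871 + 46562 = 44691$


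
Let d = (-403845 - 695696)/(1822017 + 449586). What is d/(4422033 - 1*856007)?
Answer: -1099541/8100595359678 ≈ -1.3574e-7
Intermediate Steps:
d = -1099541/2271603 ≈ -0.48404
d/(4422033 - 1*856007) = -1099541/(2271603*(4422033 - 1*856007)) = -1099541/(2271603*(4422033 - 856007)) = -1099541/2271603/3566026 = -1099541/2271603*1/3566026 = -1099541/8100595359678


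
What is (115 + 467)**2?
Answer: 338724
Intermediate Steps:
(115 + 467)**2 = 582**2 = 338724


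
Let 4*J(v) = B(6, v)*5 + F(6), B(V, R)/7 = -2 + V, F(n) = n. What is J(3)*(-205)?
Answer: -14965/2 ≈ -7482.5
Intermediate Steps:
B(V, R) = -14 + 7*V (B(V, R) = 7*(-2 + V) = -14 + 7*V)
J(v) = 73/2 (J(v) = ((-14 + 7*6)*5 + 6)/4 = ((-14 + 42)*5 + 6)/4 = (28*5 + 6)/4 = (140 + 6)/4 = (¼)*146 = 73/2)
J(3)*(-205) = (73/2)*(-205) = -14965/2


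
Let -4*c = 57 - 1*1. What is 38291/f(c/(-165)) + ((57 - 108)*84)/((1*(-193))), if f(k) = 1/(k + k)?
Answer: 18875584/2895 ≈ 6520.1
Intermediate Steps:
c = -14 (c = -(57 - 1*1)/4 = -(57 - 1)/4 = -1/4*56 = -14)
f(k) = 1/(2*k)
38291/f(c/(-165)) + ((57 - 108)*84)/((1*(-193))) = 38291/((1/(2*((-14/(-165)))))) + ((57 - 108)*84)/((1*(-193))) = 38291/((1/(2*((-14*(-1/165)))))) - 51*84/(-193) = 38291/((1/(2*(14/165)))) - 4284*(-1/193) = 38291/(((1/2)*(165/14))) + 4284/193 = 38291/(165/28) + 4284/193 = 38291*(28/165) + 4284/193 = 97468/15 + 4284/193 = 18875584/2895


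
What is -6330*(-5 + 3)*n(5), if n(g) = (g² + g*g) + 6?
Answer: 708960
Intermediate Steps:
n(g) = 6 + 2*g² (n(g) = (g² + g²) + 6 = 2*g² + 6 = 6 + 2*g²)
-6330*(-5 + 3)*n(5) = -6330*(-5 + 3)*(6 + 2*5²) = -(-12660)*(6 + 2*25) = -(-12660)*(6 + 50) = -(-12660)*56 = -6330*(-112) = 708960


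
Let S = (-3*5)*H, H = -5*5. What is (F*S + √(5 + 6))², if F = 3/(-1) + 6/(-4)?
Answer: 11390669/4 - 3375*√11 ≈ 2.8365e+6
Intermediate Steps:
F = -9/2 (F = 3*(-1) + 6*(-¼) = -3 - 3/2 = -9/2 ≈ -4.5000)
H = -25
S = 375 (S = -3*5*(-25) = -15*(-25) = 375)
(F*S + √(5 + 6))² = (-9/2*375 + √(5 + 6))² = (-3375/2 + √11)²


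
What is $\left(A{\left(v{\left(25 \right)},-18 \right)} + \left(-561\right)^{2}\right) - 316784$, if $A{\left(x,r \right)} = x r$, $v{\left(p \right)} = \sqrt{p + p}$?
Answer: $-2063 - 90 \sqrt{2} \approx -2190.3$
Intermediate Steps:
$v{\left(p \right)} = \sqrt{2} \sqrt{p}$ ($v{\left(p \right)} = \sqrt{2 p} = \sqrt{2} \sqrt{p}$)
$A{\left(x,r \right)} = r x$
$\left(A{\left(v{\left(25 \right)},-18 \right)} + \left(-561\right)^{2}\right) - 316784 = \left(- 18 \sqrt{2} \sqrt{25} + \left(-561\right)^{2}\right) - 316784 = \left(- 18 \sqrt{2} \cdot 5 + 314721\right) - 316784 = \left(- 18 \cdot 5 \sqrt{2} + 314721\right) - 316784 = \left(- 90 \sqrt{2} + 314721\right) - 316784 = \left(314721 - 90 \sqrt{2}\right) - 316784 = -2063 - 90 \sqrt{2}$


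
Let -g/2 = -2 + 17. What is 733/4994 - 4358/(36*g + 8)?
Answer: 5637407/1338392 ≈ 4.2121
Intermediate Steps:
g = -30 (g = -2*(-2 + 17) = -2*15 = -30)
733/4994 - 4358/(36*g + 8) = 733/4994 - 4358/(36*(-30) + 8) = 733*(1/4994) - 4358/(-1080 + 8) = 733/4994 - 4358/(-1072) = 733/4994 - 4358*(-1/1072) = 733/4994 + 2179/536 = 5637407/1338392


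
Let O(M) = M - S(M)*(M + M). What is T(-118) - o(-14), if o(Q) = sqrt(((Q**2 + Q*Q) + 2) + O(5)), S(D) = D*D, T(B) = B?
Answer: -118 - sqrt(149) ≈ -130.21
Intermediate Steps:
S(D) = D**2
O(M) = M - 2*M**3 (O(M) = M - M**2*(M + M) = M - M**2*2*M = M - 2*M**3)
o(Q) = sqrt(-243 + 2*Q**2) (o(Q) = sqrt(((Q**2 + Q*Q) + 2) + (5 - 2*5**3)) = sqrt(((Q**2 + Q**2) + 2) + (5 - 2*125)) = sqrt((2*Q**2 + 2) + (5 - 250)) = sqrt((2 + 2*Q**2) - 245) = sqrt(-243 + 2*Q**2))
T(-118) - o(-14) = -118 - sqrt(-243 + 2*(-14)**2) = -118 - sqrt(-243 + 2*196) = -118 - sqrt(-243 + 392) = -118 - sqrt(149)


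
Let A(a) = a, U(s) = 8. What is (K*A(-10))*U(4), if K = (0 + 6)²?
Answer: -2880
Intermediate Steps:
K = 36 (K = 6² = 36)
(K*A(-10))*U(4) = (36*(-10))*8 = -360*8 = -2880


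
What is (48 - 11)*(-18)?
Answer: -666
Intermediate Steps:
(48 - 11)*(-18) = 37*(-18) = -666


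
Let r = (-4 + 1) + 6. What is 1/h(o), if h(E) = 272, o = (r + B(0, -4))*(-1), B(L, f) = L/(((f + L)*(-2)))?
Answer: 1/272 ≈ 0.0036765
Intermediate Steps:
r = 3 (r = -3 + 6 = 3)
B(L, f) = L/(-2*L - 2*f) (B(L, f) = L/(((L + f)*(-2))) = L/(-2*L - 2*f))
o = -3 (o = (3 - 1*0/(2*0 + 2*(-4)))*(-1) = (3 - 1*0/(0 - 8))*(-1) = (3 - 1*0/(-8))*(-1) = (3 - 1*0*(-1/8))*(-1) = (3 + 0)*(-1) = 3*(-1) = -3)
1/h(o) = 1/272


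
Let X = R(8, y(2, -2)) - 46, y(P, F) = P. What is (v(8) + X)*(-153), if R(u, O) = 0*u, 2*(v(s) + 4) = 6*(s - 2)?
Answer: 4896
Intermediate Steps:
v(s) = -10 + 3*s (v(s) = -4 + (6*(s - 2))/2 = -4 + (6*(-2 + s))/2 = -4 + (-12 + 6*s)/2 = -4 + (-6 + 3*s) = -10 + 3*s)
R(u, O) = 0
X = -46 (X = 0 - 46 = -46)
(v(8) + X)*(-153) = ((-10 + 3*8) - 46)*(-153) = ((-10 + 24) - 46)*(-153) = (14 - 46)*(-153) = -32*(-153) = 4896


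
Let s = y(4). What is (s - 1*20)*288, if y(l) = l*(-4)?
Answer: -10368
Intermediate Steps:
y(l) = -4*l
s = -16 (s = -4*4 = -16)
(s - 1*20)*288 = (-16 - 1*20)*288 = (-16 - 20)*288 = -36*288 = -10368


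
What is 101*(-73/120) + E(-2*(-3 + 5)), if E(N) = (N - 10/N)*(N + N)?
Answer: -5933/120 ≈ -49.442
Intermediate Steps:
E(N) = 2*N*(N - 10/N) (E(N) = (N - 10/N)*(2*N) = 2*N*(N - 10/N))
101*(-73/120) + E(-2*(-3 + 5)) = 101*(-73/120) + (-20 + 2*(-2*(-3 + 5))²) = 101*(-73*1/120) + (-20 + 2*(-2*2)²) = 101*(-73/120) + (-20 + 2*(-4)²) = -7373/120 + (-20 + 2*16) = -7373/120 + (-20 + 32) = -7373/120 + 12 = -5933/120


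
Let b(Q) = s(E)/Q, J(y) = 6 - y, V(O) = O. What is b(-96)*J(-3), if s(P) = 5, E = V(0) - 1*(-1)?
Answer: -15/32 ≈ -0.46875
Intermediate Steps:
E = 1 (E = 0 - 1*(-1) = 0 + 1 = 1)
b(Q) = 5/Q
b(-96)*J(-3) = (5/(-96))*(6 - 1*(-3)) = (5*(-1/96))*(6 + 3) = -5/96*9 = -15/32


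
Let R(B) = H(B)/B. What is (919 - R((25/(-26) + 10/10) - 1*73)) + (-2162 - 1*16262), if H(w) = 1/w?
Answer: -62993651221/3598609 ≈ -17505.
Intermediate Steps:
H(w) = 1/w
R(B) = B**(-2) (R(B) = 1/(B*B) = B**(-2))
(919 - R((25/(-26) + 10/10) - 1*73)) + (-2162 - 1*16262) = (919 - 1/((25/(-26) + 10/10) - 1*73)**2) + (-2162 - 1*16262) = (919 - 1/((25*(-1/26) + 10*(1/10)) - 73)**2) + (-2162 - 16262) = (919 - 1/((-25/26 + 1) - 73)**2) - 18424 = (919 - 1/(1/26 - 73)**2) - 18424 = (919 - 1/(-1897/26)**2) - 18424 = (919 - 1*676/3598609) - 18424 = (919 - 676/3598609) - 18424 = 3307120995/3598609 - 18424 = -62993651221/3598609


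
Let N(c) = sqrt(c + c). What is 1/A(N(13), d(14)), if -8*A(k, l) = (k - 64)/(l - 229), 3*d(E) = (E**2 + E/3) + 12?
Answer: -364288/18315 - 5692*sqrt(26)/18315 ≈ -21.475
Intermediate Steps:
N(c) = sqrt(2)*sqrt(c) (N(c) = sqrt(2*c) = sqrt(2)*sqrt(c))
d(E) = 4 + E**2/3 + E/9 (d(E) = ((E**2 + E/3) + 12)/3 = (12 + E**2 + E/3)/3 = 4 + E**2/3 + E/9)
A(k, l) = -(-64 + k)/(8*(-229 + l)) (A(k, l) = -(k - 64)/(8*(l - 229)) = -(-64 + k)/(8*(-229 + l)))
1/A(N(13), d(14)) = 1/((64 - sqrt(2)*sqrt(13))/(8*(-229 + (4 + (1/3)*14**2 + (1/9)*14)))) = 1/((64 - sqrt(26))/(8*(-229 + (4 + (1/3)*196 + 14/9)))) = 1/((64 - sqrt(26))/(8*(-229 + (4 + 196/3 + 14/9)))) = 1/((64 - sqrt(26))/(8*(-229 + 638/9))) = 1/((64 - sqrt(26))/(8*(-1423/9))) = 1/((1/8)*(-9/1423)*(64 - sqrt(26))) = 1/(-72/1423 + 9*sqrt(26)/11384)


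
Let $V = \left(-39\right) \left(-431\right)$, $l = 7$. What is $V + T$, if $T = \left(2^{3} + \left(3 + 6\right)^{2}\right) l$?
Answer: $17432$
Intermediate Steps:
$T = 623$ ($T = \left(2^{3} + \left(3 + 6\right)^{2}\right) 7 = \left(8 + 9^{2}\right) 7 = \left(8 + 81\right) 7 = 89 \cdot 7 = 623$)
$V = 16809$
$V + T = 16809 + 623 = 17432$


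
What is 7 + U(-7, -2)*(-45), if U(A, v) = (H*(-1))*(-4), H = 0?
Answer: 7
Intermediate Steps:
U(A, v) = 0 (U(A, v) = (0*(-1))*(-4) = 0*(-4) = 0)
7 + U(-7, -2)*(-45) = 7 + 0*(-45) = 7 + 0 = 7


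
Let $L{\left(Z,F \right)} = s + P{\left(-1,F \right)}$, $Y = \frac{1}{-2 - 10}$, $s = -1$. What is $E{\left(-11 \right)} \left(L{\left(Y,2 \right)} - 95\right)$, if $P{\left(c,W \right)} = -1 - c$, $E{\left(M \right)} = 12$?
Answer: $-1152$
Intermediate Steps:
$Y = - \frac{1}{12}$ ($Y = \frac{1}{-12} = - \frac{1}{12} \approx -0.083333$)
$L{\left(Z,F \right)} = -1$ ($L{\left(Z,F \right)} = -1 - 0 = -1 + \left(-1 + 1\right) = -1 + 0 = -1$)
$E{\left(-11 \right)} \left(L{\left(Y,2 \right)} - 95\right) = 12 \left(-1 - 95\right) = 12 \left(-96\right) = -1152$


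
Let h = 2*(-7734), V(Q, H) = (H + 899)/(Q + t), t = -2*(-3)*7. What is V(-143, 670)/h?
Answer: 523/520756 ≈ 0.0010043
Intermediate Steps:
t = 42 (t = 6*7 = 42)
V(Q, H) = (899 + H)/(42 + Q) (V(Q, H) = (H + 899)/(Q + 42) = (899 + H)/(42 + Q))
h = -15468
V(-143, 670)/h = ((899 + 670)/(42 - 143))/(-15468) = (1569/(-101))*(-1/15468) = -1/101*1569*(-1/15468) = -1569/101*(-1/15468) = 523/520756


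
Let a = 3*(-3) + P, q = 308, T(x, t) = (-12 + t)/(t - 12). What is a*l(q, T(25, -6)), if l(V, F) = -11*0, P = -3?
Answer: 0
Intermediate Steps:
T(x, t) = 1 (T(x, t) = (-12 + t)/(-12 + t) = 1)
l(V, F) = 0
a = -12 (a = 3*(-3) - 3 = -9 - 3 = -12)
a*l(q, T(25, -6)) = -12*0 = 0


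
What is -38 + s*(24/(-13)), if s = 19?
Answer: -950/13 ≈ -73.077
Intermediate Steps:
-38 + s*(24/(-13)) = -38 + 19*(24/(-13)) = -38 + 19*(24*(-1/13)) = -38 + 19*(-24/13) = -38 - 456/13 = -950/13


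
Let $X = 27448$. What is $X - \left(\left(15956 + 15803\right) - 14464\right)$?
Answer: $10153$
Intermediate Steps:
$X - \left(\left(15956 + 15803\right) - 14464\right) = 27448 - \left(\left(15956 + 15803\right) - 14464\right) = 27448 - \left(31759 - 14464\right) = 27448 - 17295 = 10153$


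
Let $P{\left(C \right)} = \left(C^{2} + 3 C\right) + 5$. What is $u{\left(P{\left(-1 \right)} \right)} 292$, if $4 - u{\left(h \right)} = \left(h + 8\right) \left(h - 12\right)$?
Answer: $30076$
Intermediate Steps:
$P{\left(C \right)} = 5 + C^{2} + 3 C$
$u{\left(h \right)} = 4 - \left(-12 + h\right) \left(8 + h\right)$ ($u{\left(h \right)} = 4 - \left(h + 8\right) \left(h - 12\right) = 4 - \left(8 + h\right) \left(-12 + h\right) = 4 - \left(-12 + h\right) \left(8 + h\right)$)
$u{\left(P{\left(-1 \right)} \right)} 292 = \left(100 - \left(5 + \left(-1\right)^{2} + 3 \left(-1\right)\right)^{2} + 4 \left(5 + \left(-1\right)^{2} + 3 \left(-1\right)\right)\right) 292 = \left(100 - \left(5 + 1 - 3\right)^{2} + 4 \left(5 + 1 - 3\right)\right) 292 = \left(100 - 3^{2} + 4 \cdot 3\right) 292 = \left(100 - 9 + 12\right) 292 = 103 \cdot 292 = 30076$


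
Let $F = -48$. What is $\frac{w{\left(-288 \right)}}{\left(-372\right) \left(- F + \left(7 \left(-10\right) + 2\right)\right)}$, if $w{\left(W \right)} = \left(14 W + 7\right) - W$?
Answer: $- \frac{3737}{7440} \approx -0.50229$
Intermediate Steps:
$w{\left(W \right)} = 7 + 13 W$ ($w{\left(W \right)} = \left(7 + 14 W\right) - W = 7 + 13 W$)
$\frac{w{\left(-288 \right)}}{\left(-372\right) \left(- F + \left(7 \left(-10\right) + 2\right)\right)} = \frac{7 + 13 \left(-288\right)}{\left(-372\right) \left(\left(-1\right) \left(-48\right) + \left(7 \left(-10\right) + 2\right)\right)} = \frac{7 - 3744}{\left(-372\right) \left(48 + \left(-70 + 2\right)\right)} = - \frac{3737}{\left(-372\right) \left(48 - 68\right)} = - \frac{3737}{\left(-372\right) \left(-20\right)} = - \frac{3737}{7440}$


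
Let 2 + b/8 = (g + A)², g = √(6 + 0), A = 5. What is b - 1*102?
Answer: 130 + 80*√6 ≈ 325.96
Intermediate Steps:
g = √6 ≈ 2.4495
b = -16 + 8*(5 + √6)² (b = -16 + 8*(√6 + 5)² = -16 + 8*(5 + √6)² ≈ 427.96)
b - 1*102 = (232 + 80*√6) - 1*102 = (232 + 80*√6) - 102 = 130 + 80*√6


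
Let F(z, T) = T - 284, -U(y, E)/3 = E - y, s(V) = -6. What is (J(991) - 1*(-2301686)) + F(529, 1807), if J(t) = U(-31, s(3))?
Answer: 2303134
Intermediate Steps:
U(y, E) = -3*E + 3*y (U(y, E) = -3*(E - y) = -3*E + 3*y)
F(z, T) = -284 + T
J(t) = -75 (J(t) = -3*(-6) + 3*(-31) = 18 - 93 = -75)
(J(991) - 1*(-2301686)) + F(529, 1807) = (-75 - 1*(-2301686)) + (-284 + 1807) = (-75 + 2301686) + 1523 = 2301611 + 1523 = 2303134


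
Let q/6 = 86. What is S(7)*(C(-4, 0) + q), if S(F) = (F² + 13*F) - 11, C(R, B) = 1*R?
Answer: 66048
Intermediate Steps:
q = 516 (q = 6*86 = 516)
C(R, B) = R
S(F) = -11 + F² + 13*F
S(7)*(C(-4, 0) + q) = (-11 + 7² + 13*7)*(-4 + 516) = (-11 + 49 + 91)*512 = 129*512 = 66048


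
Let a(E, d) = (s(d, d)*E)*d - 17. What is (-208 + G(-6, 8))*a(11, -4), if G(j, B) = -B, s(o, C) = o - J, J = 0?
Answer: -34344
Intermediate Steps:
s(o, C) = o (s(o, C) = o - 1*0 = o + 0 = o)
a(E, d) = -17 + E*d**2 (a(E, d) = (d*E)*d - 17 = (E*d)*d - 17 = E*d**2 - 17 = -17 + E*d**2)
(-208 + G(-6, 8))*a(11, -4) = (-208 - 1*8)*(-17 + 11*(-4)**2) = (-208 - 8)*(-17 + 11*16) = -216*(-17 + 176) = -216*159 = -34344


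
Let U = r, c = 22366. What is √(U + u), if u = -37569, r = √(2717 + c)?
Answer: √(-37569 + 3*√2787) ≈ 193.42*I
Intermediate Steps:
r = 3*√2787 (r = √(2717 + 22366) = √25083 = 3*√2787 ≈ 158.38)
U = 3*√2787 ≈ 158.38
√(U + u) = √(3*√2787 - 37569) = √(-37569 + 3*√2787)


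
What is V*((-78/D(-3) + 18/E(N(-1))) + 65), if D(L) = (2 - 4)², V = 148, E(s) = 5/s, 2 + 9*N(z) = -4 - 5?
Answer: 30414/5 ≈ 6082.8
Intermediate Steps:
N(z) = -11/9 (N(z) = -2/9 + (-4 - 5)/9 = -2/9 + (⅑)*(-9) = -2/9 - 1 = -11/9)
D(L) = 4 (D(L) = (-2)² = 4)
V*((-78/D(-3) + 18/E(N(-1))) + 65) = 148*((-78/4 + 18/((5/(-11/9)))) + 65) = 148*((-78*¼ + 18/((5*(-9/11)))) + 65) = 148*((-39/2 + 18/(-45/11)) + 65) = 148*((-39/2 + 18*(-11/45)) + 65) = 148*((-39/2 - 22/5) + 65) = 148*(-239/10 + 65) = 148*(411/10) = 30414/5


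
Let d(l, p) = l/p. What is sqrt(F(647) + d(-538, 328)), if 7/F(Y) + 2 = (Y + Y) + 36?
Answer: I*sqrt(302938463)/13612 ≈ 1.2787*I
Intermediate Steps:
F(Y) = 7/(34 + 2*Y) (F(Y) = 7/(-2 + ((Y + Y) + 36)) = 7/(-2 + (2*Y + 36)) = 7/(-2 + (36 + 2*Y)) = 7/(34 + 2*Y))
sqrt(F(647) + d(-538, 328)) = sqrt(7/(2*(17 + 647)) - 538/328) = sqrt((7/2)/664 - 538*1/328) = sqrt((7/2)*(1/664) - 269/164) = sqrt(7/1328 - 269/164) = sqrt(-89021/54448) = I*sqrt(302938463)/13612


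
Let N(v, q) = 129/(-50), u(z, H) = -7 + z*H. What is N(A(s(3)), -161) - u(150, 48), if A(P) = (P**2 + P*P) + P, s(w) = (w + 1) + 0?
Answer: -359779/50 ≈ -7195.6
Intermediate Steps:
s(w) = 1 + w (s(w) = (1 + w) + 0 = 1 + w)
A(P) = P + 2*P**2 (A(P) = (P**2 + P**2) + P = 2*P**2 + P = P + 2*P**2)
u(z, H) = -7 + H*z
N(v, q) = -129/50 (N(v, q) = 129*(-1/50) = -129/50)
N(A(s(3)), -161) - u(150, 48) = -129/50 - (-7 + 48*150) = -129/50 - (-7 + 7200) = -129/50 - 1*7193 = -129/50 - 7193 = -359779/50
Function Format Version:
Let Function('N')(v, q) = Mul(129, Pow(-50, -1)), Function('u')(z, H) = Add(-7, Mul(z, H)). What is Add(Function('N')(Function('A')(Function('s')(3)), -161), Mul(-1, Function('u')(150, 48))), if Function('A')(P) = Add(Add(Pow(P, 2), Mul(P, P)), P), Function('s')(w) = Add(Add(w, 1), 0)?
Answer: Rational(-359779, 50) ≈ -7195.6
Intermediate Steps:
Function('s')(w) = Add(1, w) (Function('s')(w) = Add(Add(1, w), 0) = Add(1, w))
Function('A')(P) = Add(P, Mul(2, Pow(P, 2))) (Function('A')(P) = Add(Add(Pow(P, 2), Pow(P, 2)), P) = Add(Mul(2, Pow(P, 2)), P) = Add(P, Mul(2, Pow(P, 2))))
Function('u')(z, H) = Add(-7, Mul(H, z))
Function('N')(v, q) = Rational(-129, 50) (Function('N')(v, q) = Mul(129, Rational(-1, 50)) = Rational(-129, 50))
Add(Function('N')(Function('A')(Function('s')(3)), -161), Mul(-1, Function('u')(150, 48))) = Add(Rational(-129, 50), Mul(-1, Add(-7, Mul(48, 150)))) = Add(Rational(-129, 50), Mul(-1, Add(-7, 7200))) = Add(Rational(-129, 50), Mul(-1, 7193)) = Add(Rational(-129, 50), -7193) = Rational(-359779, 50)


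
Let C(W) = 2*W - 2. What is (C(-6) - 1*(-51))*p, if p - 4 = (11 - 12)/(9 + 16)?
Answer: 3663/25 ≈ 146.52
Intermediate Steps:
C(W) = -2 + 2*W
p = 99/25 (p = 4 + (11 - 12)/(9 + 16) = 4 - 1/25 = 99/25 ≈ 3.9600)
(C(-6) - 1*(-51))*p = ((-2 + 2*(-6)) - 1*(-51))*(99/25) = ((-2 - 12) + 51)*(99/25) = (-14 + 51)*(99/25) = 37*(99/25) = 3663/25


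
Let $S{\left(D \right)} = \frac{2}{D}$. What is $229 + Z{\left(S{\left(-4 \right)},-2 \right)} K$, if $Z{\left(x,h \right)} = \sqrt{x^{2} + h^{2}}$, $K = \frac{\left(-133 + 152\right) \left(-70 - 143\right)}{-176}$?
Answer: $229 + \frac{4047 \sqrt{17}}{352} \approx 276.4$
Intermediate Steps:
$K = \frac{4047}{176}$ ($K = 19 \left(-213\right) \left(- \frac{1}{176}\right) = \left(-4047\right) \left(- \frac{1}{176}\right) = \frac{4047}{176} \approx 22.994$)
$Z{\left(x,h \right)} = \sqrt{h^{2} + x^{2}}$
$229 + Z{\left(S{\left(-4 \right)},-2 \right)} K = 229 + \sqrt{\left(-2\right)^{2} + \left(\frac{2}{-4}\right)^{2}} \cdot \frac{4047}{176} = 229 + \sqrt{4 + \left(2 \left(- \frac{1}{4}\right)\right)^{2}} \cdot \frac{4047}{176} = 229 + \sqrt{4 + \left(- \frac{1}{2}\right)^{2}} \cdot \frac{4047}{176} = 229 + \sqrt{4 + \frac{1}{4}} \cdot \frac{4047}{176} = 229 + \sqrt{\frac{17}{4}} \cdot \frac{4047}{176} = 229 + \frac{\sqrt{17}}{2} \cdot \frac{4047}{176} = 229 + \frac{4047 \sqrt{17}}{352}$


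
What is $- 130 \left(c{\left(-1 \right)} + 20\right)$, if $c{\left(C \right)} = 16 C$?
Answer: $-520$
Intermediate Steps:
$- 130 \left(c{\left(-1 \right)} + 20\right) = - 130 \left(16 \left(-1\right) + 20\right) = - 130 \left(-16 + 20\right) = \left(-130\right) 4 = -520$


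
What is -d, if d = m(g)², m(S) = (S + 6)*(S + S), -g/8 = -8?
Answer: -80281600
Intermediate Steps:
g = 64 (g = -8*(-8) = 64)
m(S) = 2*S*(6 + S) (m(S) = (6 + S)*(2*S) = 2*S*(6 + S))
d = 80281600 (d = (2*64*(6 + 64))² = (2*64*70)² = 8960² = 80281600)
-d = -1*80281600 = -80281600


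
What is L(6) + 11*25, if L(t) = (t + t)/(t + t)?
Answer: 276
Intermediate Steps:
L(t) = 1 (L(t) = (2*t)/((2*t)) = (2*t)*(1/(2*t)) = 1)
L(6) + 11*25 = 1 + 11*25 = 1 + 275 = 276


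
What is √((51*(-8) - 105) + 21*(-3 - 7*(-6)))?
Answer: 3*√34 ≈ 17.493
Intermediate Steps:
√((51*(-8) - 105) + 21*(-3 - 7*(-6))) = √((-408 - 105) + 21*(-3 + 42)) = √(-513 + 21*39) = √(-513 + 819) = √306 = 3*√34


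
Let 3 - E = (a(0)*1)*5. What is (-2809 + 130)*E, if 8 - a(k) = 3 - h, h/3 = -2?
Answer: -21432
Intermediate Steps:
h = -6 (h = 3*(-2) = -6)
a(k) = -1 (a(k) = 8 - (3 - 1*(-6)) = 8 - (3 + 6) = 8 - 1*9 = 8 - 9 = -1)
E = 8 (E = 3 - (-1*1)*5 = 3 - (-1)*5 = 3 - 1*(-5) = 3 + 5 = 8)
(-2809 + 130)*E = (-2809 + 130)*8 = -2679*8 = -21432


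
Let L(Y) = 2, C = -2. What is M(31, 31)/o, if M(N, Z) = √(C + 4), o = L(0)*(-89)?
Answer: -√2/178 ≈ -0.0079450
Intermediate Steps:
o = -178 (o = 2*(-89) = -178)
M(N, Z) = √2 (M(N, Z) = √(-2 + 4) = √2)
M(31, 31)/o = √2/(-178) = √2*(-1/178) = -√2/178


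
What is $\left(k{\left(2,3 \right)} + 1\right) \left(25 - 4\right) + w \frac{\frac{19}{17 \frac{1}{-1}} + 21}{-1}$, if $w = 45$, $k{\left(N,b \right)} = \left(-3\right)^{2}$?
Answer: $- \frac{11640}{17} \approx -684.71$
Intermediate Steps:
$k{\left(N,b \right)} = 9$
$\left(k{\left(2,3 \right)} + 1\right) \left(25 - 4\right) + w \frac{\frac{19}{17 \frac{1}{-1}} + 21}{-1} = \left(9 + 1\right) \left(25 - 4\right) + 45 \frac{\frac{19}{17 \frac{1}{-1}} + 21}{-1} = 10 \cdot 21 + 45 \left(\frac{19}{17 \left(-1\right)} + 21\right) \left(-1\right) = 210 + 45 \left(\frac{19}{-17} + 21\right) \left(-1\right) = 210 + 45 \left(19 \left(- \frac{1}{17}\right) + 21\right) \left(-1\right) = 210 + 45 \left(- \frac{19}{17} + 21\right) \left(-1\right) = 210 + 45 \cdot \frac{338}{17} \left(-1\right) = 210 + 45 \left(- \frac{338}{17}\right) = 210 - \frac{15210}{17} = - \frac{11640}{17}$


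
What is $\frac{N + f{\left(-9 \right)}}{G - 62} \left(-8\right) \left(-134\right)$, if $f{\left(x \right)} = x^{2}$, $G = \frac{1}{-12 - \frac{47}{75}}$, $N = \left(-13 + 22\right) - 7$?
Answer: $- \frac{84260272}{58789} \approx -1433.3$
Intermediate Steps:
$N = 2$ ($N = 9 - 7 = 2$)
$G = - \frac{75}{947}$ ($G = \frac{1}{-12 - \frac{47}{75}} = \frac{1}{- \frac{947}{75}} = - \frac{75}{947} \approx -0.079197$)
$\frac{N + f{\left(-9 \right)}}{G - 62} \left(-8\right) \left(-134\right) = \frac{2 + \left(-9\right)^{2}}{- \frac{75}{947} - 62} \left(-8\right) \left(-134\right) = \frac{2 + 81}{- \frac{58789}{947}} \left(-8\right) \left(-134\right) = 83 \left(- \frac{947}{58789}\right) \left(-8\right) \left(-134\right) = \left(- \frac{78601}{58789}\right) \left(-8\right) \left(-134\right) = \frac{628808}{58789} \left(-134\right) = - \frac{84260272}{58789}$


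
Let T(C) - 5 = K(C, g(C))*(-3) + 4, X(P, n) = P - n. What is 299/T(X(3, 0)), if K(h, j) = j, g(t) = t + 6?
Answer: -299/18 ≈ -16.611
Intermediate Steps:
g(t) = 6 + t
T(C) = -9 - 3*C (T(C) = 5 + ((6 + C)*(-3) + 4) = 5 + ((-18 - 3*C) + 4) = 5 + (-14 - 3*C) = -9 - 3*C)
299/T(X(3, 0)) = 299/(-9 - 3*(3 - 1*0)) = 299/(-9 - 3*(3 + 0)) = 299/(-9 - 3*3) = 299/(-9 - 9) = 299/(-18) = 299*(-1/18) = -299/18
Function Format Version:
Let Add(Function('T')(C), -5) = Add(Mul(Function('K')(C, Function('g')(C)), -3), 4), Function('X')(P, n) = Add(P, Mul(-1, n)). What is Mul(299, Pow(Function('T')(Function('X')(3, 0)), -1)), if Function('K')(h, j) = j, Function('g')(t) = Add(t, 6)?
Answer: Rational(-299, 18) ≈ -16.611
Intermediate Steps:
Function('g')(t) = Add(6, t)
Function('T')(C) = Add(-9, Mul(-3, C)) (Function('T')(C) = Add(5, Add(Mul(Add(6, C), -3), 4)) = Add(5, Add(Add(-18, Mul(-3, C)), 4)) = Add(5, Add(-14, Mul(-3, C))) = Add(-9, Mul(-3, C)))
Mul(299, Pow(Function('T')(Function('X')(3, 0)), -1)) = Mul(299, Pow(Add(-9, Mul(-3, Add(3, Mul(-1, 0)))), -1)) = Mul(299, Pow(Add(-9, Mul(-3, Add(3, 0))), -1)) = Mul(299, Pow(Add(-9, Mul(-3, 3)), -1)) = Mul(299, Pow(Add(-9, -9), -1)) = Mul(299, Pow(-18, -1)) = Mul(299, Rational(-1, 18)) = Rational(-299, 18)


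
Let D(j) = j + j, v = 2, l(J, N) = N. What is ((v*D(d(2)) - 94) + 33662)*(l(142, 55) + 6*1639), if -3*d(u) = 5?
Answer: 995664076/3 ≈ 3.3189e+8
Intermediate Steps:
d(u) = -5/3 (d(u) = -⅓*5 = -5/3)
D(j) = 2*j
((v*D(d(2)) - 94) + 33662)*(l(142, 55) + 6*1639) = ((2*(2*(-5/3)) - 94) + 33662)*(55 + 6*1639) = ((2*(-10/3) - 94) + 33662)*(55 + 9834) = ((-20/3 - 94) + 33662)*9889 = (-302/3 + 33662)*9889 = (100684/3)*9889 = 995664076/3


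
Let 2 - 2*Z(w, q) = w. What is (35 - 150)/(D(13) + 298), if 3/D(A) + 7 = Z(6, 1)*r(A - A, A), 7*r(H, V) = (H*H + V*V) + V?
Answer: -6785/17579 ≈ -0.38597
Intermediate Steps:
r(H, V) = V/7 + H²/7 + V²/7 (r(H, V) = ((H*H + V*V) + V)/7 = ((H² + V²) + V)/7 = (V + H² + V²)/7 = V/7 + H²/7 + V²/7)
Z(w, q) = 1 - w/2
D(A) = 3/(-7 - 2*A/7 - 2*A²/7) (D(A) = 3/(-7 + (1 - ½*6)*(A/7 + (A - A)²/7 + A²/7)) = 3/(-7 + (1 - 3)*(A/7 + (⅐)*0² + A²/7)) = 3/(-7 - 2*(A/7 + (⅐)*0 + A²/7)) = 3/(-7 - 2*(A/7 + 0 + A²/7)) = 3/(-7 - 2*(A/7 + A²/7)) = 3/(-7 + (-2*A/7 - 2*A²/7)) = 3/(-7 - 2*A/7 - 2*A²/7))
(35 - 150)/(D(13) + 298) = (35 - 150)/(-21/(49 + 2*13 + 2*13²) + 298) = -115/(-21/(49 + 26 + 2*169) + 298) = -115/(-21/(49 + 26 + 338) + 298) = -115/(-21/413 + 298) = -115/(-21*1/413 + 298) = -115/(-3/59 + 298) = -115/17579/59 = -115*59/17579 = -6785/17579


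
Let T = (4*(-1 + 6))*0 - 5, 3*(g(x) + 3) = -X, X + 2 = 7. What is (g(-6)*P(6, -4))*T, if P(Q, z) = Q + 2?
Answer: 560/3 ≈ 186.67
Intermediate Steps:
X = 5 (X = -2 + 7 = 5)
g(x) = -14/3 (g(x) = -3 + (-1*5)/3 = -3 + (⅓)*(-5) = -3 - 5/3 = -14/3)
P(Q, z) = 2 + Q
T = -5 (T = (4*5)*0 - 5 = 20*0 - 5 = 0 - 5 = -5)
(g(-6)*P(6, -4))*T = -14*(2 + 6)/3*(-5) = -14/3*8*(-5) = -112/3*(-5) = 560/3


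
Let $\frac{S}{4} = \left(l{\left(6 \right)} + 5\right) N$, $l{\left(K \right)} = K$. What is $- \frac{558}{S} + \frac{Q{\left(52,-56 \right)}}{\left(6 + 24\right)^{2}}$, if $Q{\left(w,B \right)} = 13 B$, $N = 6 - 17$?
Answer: $\frac{18731}{54450} \approx 0.344$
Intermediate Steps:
$N = -11$ ($N = 6 - 17 = -11$)
$S = -484$ ($S = 4 \left(6 + 5\right) \left(-11\right) = 4 \cdot 11 \left(-11\right) = 4 \left(-121\right) = -484$)
$- \frac{558}{S} + \frac{Q{\left(52,-56 \right)}}{\left(6 + 24\right)^{2}} = - \frac{558}{-484} + \frac{13 \left(-56\right)}{\left(6 + 24\right)^{2}} = \left(-558\right) \left(- \frac{1}{484}\right) - \frac{728}{30^{2}} = \frac{279}{242} - \frac{728}{900} = \frac{279}{242} - \frac{182}{225} = \frac{18731}{54450}$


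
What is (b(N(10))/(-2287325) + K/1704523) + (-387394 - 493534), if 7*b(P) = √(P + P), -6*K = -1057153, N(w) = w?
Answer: -9009371166911/10227138 - 2*√5/16011275 ≈ -8.8093e+5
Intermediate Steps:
K = 1057153/6 (K = -⅙*(-1057153) = 1057153/6 ≈ 1.7619e+5)
b(P) = √2*√P/7 (b(P) = √(P + P)/7 = √(2*P)/7 = (√2*√P)/7 = √2*√P/7)
(b(N(10))/(-2287325) + K/1704523) + (-387394 - 493534) = ((√2*√10/7)/(-2287325) + (1057153/6)/1704523) + (-387394 - 493534) = ((2*√5/7)*(-1/2287325) + (1057153/6)*(1/1704523)) - 880928 = (-2*√5/16011275 + 1057153/10227138) - 880928 = (1057153/10227138 - 2*√5/16011275) - 880928 = -9009371166911/10227138 - 2*√5/16011275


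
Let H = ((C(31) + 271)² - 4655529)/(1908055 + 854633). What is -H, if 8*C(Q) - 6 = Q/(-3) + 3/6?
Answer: 10557728591/6365233152 ≈ 1.6587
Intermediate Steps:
C(Q) = 13/16 - Q/24 (C(Q) = ¾ + (Q/(-3) + 3/6)/8 = ¾ + (Q*(-⅓) + 3*(⅙))/8 = ¾ + (-Q/3 + ½)/8 = ¾ + (½ - Q/3)/8 = ¾ + (1/16 - Q/24) = 13/16 - Q/24)
H = -10557728591/6365233152 (H = (((13/16 - 1/24*31) + 271)² - 4655529)/(1908055 + 854633) = (((13/16 - 31/24) + 271)² - 4655529)/2762688 = ((-23/48 + 271)² - 4655529)*(1/2762688) = ((12985/48)² - 4655529)*(1/2762688) = (168610225/2304 - 4655529)*(1/2762688) = -10557728591/2304*1/2762688 = -10557728591/6365233152 ≈ -1.6587)
-H = -1*(-10557728591/6365233152) = 10557728591/6365233152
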